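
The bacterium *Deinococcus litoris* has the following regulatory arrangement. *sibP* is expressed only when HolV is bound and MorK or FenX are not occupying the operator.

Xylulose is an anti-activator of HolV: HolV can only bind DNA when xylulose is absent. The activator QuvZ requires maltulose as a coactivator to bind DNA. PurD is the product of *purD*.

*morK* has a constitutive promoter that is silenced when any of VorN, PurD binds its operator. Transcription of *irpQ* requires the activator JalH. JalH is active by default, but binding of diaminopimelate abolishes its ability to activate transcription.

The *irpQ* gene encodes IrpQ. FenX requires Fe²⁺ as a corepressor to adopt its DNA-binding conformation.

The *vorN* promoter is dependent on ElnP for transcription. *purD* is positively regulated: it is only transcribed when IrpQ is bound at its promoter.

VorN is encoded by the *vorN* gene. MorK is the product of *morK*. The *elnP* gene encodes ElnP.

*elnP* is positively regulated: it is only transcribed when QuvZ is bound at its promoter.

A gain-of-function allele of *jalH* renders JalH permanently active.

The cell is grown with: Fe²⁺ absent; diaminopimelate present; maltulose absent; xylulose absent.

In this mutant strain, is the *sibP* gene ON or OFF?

Maltulose is absent, so QuvZ is inactive.
Required activator QuvZ is absent, so *elnP* is not transcribed.
So ElnP is not produced.
Required activator ElnP is absent, so *vorN* is not transcribed.
So VorN is not produced.
JalH is constitutively active in this strain.
No repressor is bound and JalH is active, so *irpQ* is transcribed.
So IrpQ is produced and active.
No repressor is bound and IrpQ is active, so *purD* is transcribed.
So PurD is produced and active.
With repressor PurD bound, *morK* is not transcribed.
So MorK is not produced.
Fe²⁺ is absent, so FenX is inactive.
Xylulose is absent, so HolV is active.
No repressor is bound and HolV is active, so *sibP* is transcribed.

ON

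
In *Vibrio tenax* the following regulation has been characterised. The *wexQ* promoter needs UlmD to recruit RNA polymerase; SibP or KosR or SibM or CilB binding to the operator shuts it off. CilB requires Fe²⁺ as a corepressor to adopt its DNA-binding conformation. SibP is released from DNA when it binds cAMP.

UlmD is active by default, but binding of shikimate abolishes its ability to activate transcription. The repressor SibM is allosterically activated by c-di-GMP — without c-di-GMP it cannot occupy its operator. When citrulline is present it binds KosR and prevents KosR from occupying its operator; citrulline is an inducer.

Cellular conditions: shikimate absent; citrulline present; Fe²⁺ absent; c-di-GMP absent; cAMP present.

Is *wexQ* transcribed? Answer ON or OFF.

cAMP is present, so SibP is inactive.
Citrulline is present, so KosR is inactive.
c-di-GMP is absent, so SibM is inactive.
Shikimate is absent, so UlmD is active.
Fe²⁺ is absent, so CilB is inactive.
No repressor is bound and UlmD is active, so *wexQ* is transcribed.

ON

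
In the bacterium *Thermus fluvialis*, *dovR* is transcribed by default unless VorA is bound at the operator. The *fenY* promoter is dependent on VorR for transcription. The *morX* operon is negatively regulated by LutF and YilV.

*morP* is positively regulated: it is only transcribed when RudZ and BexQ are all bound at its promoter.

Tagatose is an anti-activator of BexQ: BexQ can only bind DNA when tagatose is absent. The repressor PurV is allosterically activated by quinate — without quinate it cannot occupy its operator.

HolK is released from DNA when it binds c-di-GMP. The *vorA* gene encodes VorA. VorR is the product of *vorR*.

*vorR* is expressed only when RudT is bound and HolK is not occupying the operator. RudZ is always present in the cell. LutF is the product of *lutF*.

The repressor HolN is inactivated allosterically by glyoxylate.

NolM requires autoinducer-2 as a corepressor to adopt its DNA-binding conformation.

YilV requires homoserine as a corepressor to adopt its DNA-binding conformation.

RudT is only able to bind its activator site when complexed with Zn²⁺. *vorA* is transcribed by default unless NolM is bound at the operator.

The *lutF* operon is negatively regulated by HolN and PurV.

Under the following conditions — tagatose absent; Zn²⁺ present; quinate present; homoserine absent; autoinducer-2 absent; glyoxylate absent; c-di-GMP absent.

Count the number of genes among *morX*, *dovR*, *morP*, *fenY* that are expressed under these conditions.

2

Glyoxylate is absent, so HolN is active.
Quinate is present, so PurV is active.
With repressor HolN bound, *lutF* is not transcribed.
So LutF is not produced.
Homoserine is absent, so YilV is inactive.
With no repressor bound, *morX* is transcribed.
→ *morX* is ON.
Autoinducer-2 is absent, so NolM is inactive.
With no repressor bound, *vorA* is transcribed.
So VorA is produced and active.
With repressor VorA bound, *dovR* is not transcribed.
→ *dovR* is OFF.
RudZ is produced constitutively and is active.
Tagatose is absent, so BexQ is active.
No repressor is bound and RudZ and BexQ are active, so *morP* is transcribed.
→ *morP* is ON.
Zn²⁺ is present, so RudT is active.
c-di-GMP is absent, so HolK is active.
With repressor HolK bound, *vorR* is not transcribed.
So VorR is not produced.
Required activator VorR is absent, so *fenY* is not transcribed.
→ *fenY* is OFF.
2 of the 4 genes are transcribed.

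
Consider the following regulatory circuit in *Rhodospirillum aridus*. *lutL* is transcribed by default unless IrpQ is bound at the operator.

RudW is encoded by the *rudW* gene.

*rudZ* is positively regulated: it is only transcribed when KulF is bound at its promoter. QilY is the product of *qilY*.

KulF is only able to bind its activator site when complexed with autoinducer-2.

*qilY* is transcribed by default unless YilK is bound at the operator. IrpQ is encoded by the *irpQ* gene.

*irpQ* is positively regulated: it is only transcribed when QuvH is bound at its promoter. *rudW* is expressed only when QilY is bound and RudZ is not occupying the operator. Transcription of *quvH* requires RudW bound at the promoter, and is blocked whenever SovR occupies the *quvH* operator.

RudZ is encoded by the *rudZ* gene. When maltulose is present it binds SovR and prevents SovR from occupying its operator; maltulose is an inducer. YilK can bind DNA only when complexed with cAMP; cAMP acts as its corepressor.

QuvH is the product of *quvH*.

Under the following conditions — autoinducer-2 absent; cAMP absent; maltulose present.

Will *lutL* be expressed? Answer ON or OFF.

OFF

Autoinducer-2 is absent, so KulF is inactive.
Required activator KulF is absent, so *rudZ* is not transcribed.
So RudZ is not produced.
cAMP is absent, so YilK is inactive.
With no repressor bound, *qilY* is transcribed.
So QilY is produced and active.
No repressor is bound and QilY is active, so *rudW* is transcribed.
So RudW is produced and active.
Maltulose is present, so SovR is inactive.
No repressor is bound and RudW is active, so *quvH* is transcribed.
So QuvH is produced and active.
No repressor is bound and QuvH is active, so *irpQ* is transcribed.
So IrpQ is produced and active.
With repressor IrpQ bound, *lutL* is not transcribed.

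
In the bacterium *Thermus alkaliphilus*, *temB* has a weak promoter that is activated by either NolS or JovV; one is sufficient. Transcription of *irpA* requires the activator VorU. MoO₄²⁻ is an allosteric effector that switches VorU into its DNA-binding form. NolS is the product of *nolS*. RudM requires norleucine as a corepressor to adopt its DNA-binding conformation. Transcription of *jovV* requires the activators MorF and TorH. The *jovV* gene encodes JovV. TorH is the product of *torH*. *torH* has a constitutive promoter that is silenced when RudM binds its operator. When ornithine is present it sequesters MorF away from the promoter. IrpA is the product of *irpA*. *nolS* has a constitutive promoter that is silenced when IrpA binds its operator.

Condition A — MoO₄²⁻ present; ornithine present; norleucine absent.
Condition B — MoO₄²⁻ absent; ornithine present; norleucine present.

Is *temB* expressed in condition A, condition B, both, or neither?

Condition A:
MoO₄²⁻ is present, so VorU is active.
No repressor is bound and VorU is active, so *irpA* is transcribed.
So IrpA is produced and active.
With repressor IrpA bound, *nolS* is not transcribed.
So NolS is not produced.
Ornithine is present, so MorF is inactive.
Norleucine is absent, so RudM is inactive.
With no repressor bound, *torH* is transcribed.
So TorH is produced and active.
Required activator MorF is absent, so *jovV* is not transcribed.
So JovV is not produced.
No activator is available at the *temB* promoter, so *temB* is not transcribed.
→ *temB* is OFF in A.
Condition B:
MoO₄²⁻ is absent, so VorU is inactive.
Required activator VorU is absent, so *irpA* is not transcribed.
So IrpA is not produced.
With no repressor bound, *nolS* is transcribed.
So NolS is produced and active.
Ornithine is present, so MorF is inactive.
Norleucine is present, so RudM is active.
With repressor RudM bound, *torH* is not transcribed.
So TorH is not produced.
Required activator MorF is absent, so *jovV* is not transcribed.
So JovV is not produced.
Activator NolS is present, so *temB* is transcribed.
→ *temB* is ON in B.

B only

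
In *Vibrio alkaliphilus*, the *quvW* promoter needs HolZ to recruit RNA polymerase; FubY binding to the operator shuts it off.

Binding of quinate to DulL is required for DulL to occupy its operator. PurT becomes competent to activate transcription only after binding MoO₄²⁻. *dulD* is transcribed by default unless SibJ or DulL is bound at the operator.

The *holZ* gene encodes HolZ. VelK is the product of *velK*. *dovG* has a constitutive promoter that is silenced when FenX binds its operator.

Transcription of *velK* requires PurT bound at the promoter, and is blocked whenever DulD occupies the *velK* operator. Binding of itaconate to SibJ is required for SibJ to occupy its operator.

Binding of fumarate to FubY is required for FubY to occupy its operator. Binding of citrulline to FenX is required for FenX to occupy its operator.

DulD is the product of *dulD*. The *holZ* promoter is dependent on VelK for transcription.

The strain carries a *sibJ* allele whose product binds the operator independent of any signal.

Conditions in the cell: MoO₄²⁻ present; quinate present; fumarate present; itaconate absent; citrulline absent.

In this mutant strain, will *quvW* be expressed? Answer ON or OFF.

OFF

Fumarate is present, so FubY is active.
MoO₄²⁻ is present, so PurT is active.
SibJ is constitutively active in this strain.
Quinate is present, so DulL is active.
With repressor SibJ bound, *dulD* is not transcribed.
So DulD is not produced.
No repressor is bound and PurT is active, so *velK* is transcribed.
So VelK is produced and active.
No repressor is bound and VelK is active, so *holZ* is transcribed.
So HolZ is produced and active.
With repressor FubY bound, *quvW* is not transcribed.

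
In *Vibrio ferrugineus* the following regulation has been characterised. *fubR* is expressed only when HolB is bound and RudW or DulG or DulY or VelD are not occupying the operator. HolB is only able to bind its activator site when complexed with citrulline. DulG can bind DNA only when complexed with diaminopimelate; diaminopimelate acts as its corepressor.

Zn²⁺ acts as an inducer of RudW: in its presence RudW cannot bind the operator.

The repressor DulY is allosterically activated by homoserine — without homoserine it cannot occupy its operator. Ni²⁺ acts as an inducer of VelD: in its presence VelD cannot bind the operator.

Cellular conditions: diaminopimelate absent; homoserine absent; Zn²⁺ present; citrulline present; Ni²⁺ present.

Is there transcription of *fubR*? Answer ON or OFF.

ON

Zn²⁺ is present, so RudW is inactive.
Citrulline is present, so HolB is active.
Diaminopimelate is absent, so DulG is inactive.
Homoserine is absent, so DulY is inactive.
Ni²⁺ is present, so VelD is inactive.
No repressor is bound and HolB is active, so *fubR* is transcribed.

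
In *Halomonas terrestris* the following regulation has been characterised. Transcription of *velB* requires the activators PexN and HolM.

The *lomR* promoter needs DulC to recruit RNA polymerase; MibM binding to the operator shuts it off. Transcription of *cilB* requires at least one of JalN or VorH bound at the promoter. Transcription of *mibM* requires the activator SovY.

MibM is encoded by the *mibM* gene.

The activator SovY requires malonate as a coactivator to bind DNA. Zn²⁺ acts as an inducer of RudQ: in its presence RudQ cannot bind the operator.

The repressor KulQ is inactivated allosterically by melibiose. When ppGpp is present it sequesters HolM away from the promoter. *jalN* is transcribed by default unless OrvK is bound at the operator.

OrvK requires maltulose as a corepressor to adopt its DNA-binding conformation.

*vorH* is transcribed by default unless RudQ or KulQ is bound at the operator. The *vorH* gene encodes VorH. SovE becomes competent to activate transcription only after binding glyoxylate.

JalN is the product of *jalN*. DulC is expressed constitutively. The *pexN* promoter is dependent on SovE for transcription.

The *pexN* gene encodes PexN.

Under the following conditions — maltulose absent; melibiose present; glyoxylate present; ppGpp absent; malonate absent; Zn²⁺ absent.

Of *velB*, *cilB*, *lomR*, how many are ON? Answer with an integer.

Glyoxylate is present, so SovE is active.
No repressor is bound and SovE is active, so *pexN* is transcribed.
So PexN is produced and active.
ppGpp is absent, so HolM is active.
No repressor is bound and PexN and HolM are active, so *velB* is transcribed.
→ *velB* is ON.
Maltulose is absent, so OrvK is inactive.
With no repressor bound, *jalN* is transcribed.
So JalN is produced and active.
Zn²⁺ is absent, so RudQ is active.
Melibiose is present, so KulQ is inactive.
With repressor RudQ bound, *vorH* is not transcribed.
So VorH is not produced.
Activator JalN is present, so *cilB* is transcribed.
→ *cilB* is ON.
DulC is produced constitutively and is active.
Malonate is absent, so SovY is inactive.
Required activator SovY is absent, so *mibM* is not transcribed.
So MibM is not produced.
No repressor is bound and DulC is active, so *lomR* is transcribed.
→ *lomR* is ON.
3 of the 3 genes are transcribed.

3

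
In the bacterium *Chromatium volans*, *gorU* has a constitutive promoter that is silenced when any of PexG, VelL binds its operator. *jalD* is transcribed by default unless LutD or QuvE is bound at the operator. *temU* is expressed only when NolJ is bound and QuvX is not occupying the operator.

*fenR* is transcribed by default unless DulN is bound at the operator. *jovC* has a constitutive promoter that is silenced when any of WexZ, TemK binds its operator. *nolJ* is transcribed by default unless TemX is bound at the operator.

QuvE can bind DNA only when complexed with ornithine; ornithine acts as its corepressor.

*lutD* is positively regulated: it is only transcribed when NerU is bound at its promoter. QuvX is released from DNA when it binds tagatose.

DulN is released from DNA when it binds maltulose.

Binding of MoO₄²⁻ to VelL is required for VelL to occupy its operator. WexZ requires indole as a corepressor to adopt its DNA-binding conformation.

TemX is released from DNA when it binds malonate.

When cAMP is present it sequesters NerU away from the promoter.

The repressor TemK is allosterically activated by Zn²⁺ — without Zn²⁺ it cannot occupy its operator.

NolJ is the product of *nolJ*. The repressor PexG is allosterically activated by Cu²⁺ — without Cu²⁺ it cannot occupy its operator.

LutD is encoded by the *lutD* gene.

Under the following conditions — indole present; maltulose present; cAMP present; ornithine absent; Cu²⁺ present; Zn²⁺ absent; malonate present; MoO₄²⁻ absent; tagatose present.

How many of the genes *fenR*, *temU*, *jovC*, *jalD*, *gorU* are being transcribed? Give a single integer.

Maltulose is present, so DulN is inactive.
With no repressor bound, *fenR* is transcribed.
→ *fenR* is ON.
Tagatose is present, so QuvX is inactive.
Malonate is present, so TemX is inactive.
With no repressor bound, *nolJ* is transcribed.
So NolJ is produced and active.
No repressor is bound and NolJ is active, so *temU* is transcribed.
→ *temU* is ON.
Indole is present, so WexZ is active.
Zn²⁺ is absent, so TemK is inactive.
With repressor WexZ bound, *jovC* is not transcribed.
→ *jovC* is OFF.
cAMP is present, so NerU is inactive.
Required activator NerU is absent, so *lutD* is not transcribed.
So LutD is not produced.
Ornithine is absent, so QuvE is inactive.
With no repressor bound, *jalD* is transcribed.
→ *jalD* is ON.
Cu²⁺ is present, so PexG is active.
MoO₄²⁻ is absent, so VelL is inactive.
With repressor PexG bound, *gorU* is not transcribed.
→ *gorU* is OFF.
3 of the 5 genes are transcribed.

3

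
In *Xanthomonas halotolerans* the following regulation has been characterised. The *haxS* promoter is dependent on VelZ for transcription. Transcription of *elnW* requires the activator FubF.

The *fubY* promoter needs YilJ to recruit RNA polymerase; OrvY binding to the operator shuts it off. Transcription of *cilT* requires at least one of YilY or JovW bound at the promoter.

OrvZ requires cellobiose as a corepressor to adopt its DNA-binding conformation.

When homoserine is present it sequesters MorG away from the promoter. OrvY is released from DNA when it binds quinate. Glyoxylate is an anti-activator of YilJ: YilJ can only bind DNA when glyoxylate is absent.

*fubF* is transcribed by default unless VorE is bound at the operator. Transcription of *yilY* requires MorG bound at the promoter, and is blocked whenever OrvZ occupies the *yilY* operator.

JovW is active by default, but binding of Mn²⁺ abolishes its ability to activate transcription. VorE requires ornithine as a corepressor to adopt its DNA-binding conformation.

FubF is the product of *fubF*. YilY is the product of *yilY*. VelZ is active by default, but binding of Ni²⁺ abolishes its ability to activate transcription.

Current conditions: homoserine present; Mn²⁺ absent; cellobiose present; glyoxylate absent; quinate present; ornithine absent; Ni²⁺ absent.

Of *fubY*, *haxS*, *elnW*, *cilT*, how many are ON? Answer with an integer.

Quinate is present, so OrvY is inactive.
Glyoxylate is absent, so YilJ is active.
No repressor is bound and YilJ is active, so *fubY* is transcribed.
→ *fubY* is ON.
Ni²⁺ is absent, so VelZ is active.
No repressor is bound and VelZ is active, so *haxS* is transcribed.
→ *haxS* is ON.
Ornithine is absent, so VorE is inactive.
With no repressor bound, *fubF* is transcribed.
So FubF is produced and active.
No repressor is bound and FubF is active, so *elnW* is transcribed.
→ *elnW* is ON.
Homoserine is present, so MorG is inactive.
Cellobiose is present, so OrvZ is active.
With repressor OrvZ bound, *yilY* is not transcribed.
So YilY is not produced.
Mn²⁺ is absent, so JovW is active.
Activator JovW is present, so *cilT* is transcribed.
→ *cilT* is ON.
4 of the 4 genes are transcribed.

4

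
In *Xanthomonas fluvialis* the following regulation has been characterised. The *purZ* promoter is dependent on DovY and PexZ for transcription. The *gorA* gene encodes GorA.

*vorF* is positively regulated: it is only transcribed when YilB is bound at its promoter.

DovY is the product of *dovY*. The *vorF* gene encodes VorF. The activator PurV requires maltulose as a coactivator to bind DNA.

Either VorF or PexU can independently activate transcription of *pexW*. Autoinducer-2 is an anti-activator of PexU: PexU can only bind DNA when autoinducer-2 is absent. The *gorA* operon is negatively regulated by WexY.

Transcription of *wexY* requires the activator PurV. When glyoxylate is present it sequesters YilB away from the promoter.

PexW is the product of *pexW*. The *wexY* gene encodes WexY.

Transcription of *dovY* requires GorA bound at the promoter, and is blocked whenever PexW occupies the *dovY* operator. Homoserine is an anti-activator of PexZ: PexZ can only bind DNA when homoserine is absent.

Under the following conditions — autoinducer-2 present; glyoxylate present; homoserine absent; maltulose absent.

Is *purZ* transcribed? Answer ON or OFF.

Glyoxylate is present, so YilB is inactive.
Required activator YilB is absent, so *vorF* is not transcribed.
So VorF is not produced.
Autoinducer-2 is present, so PexU is inactive.
No activator is available at the *pexW* promoter, so *pexW* is not transcribed.
So PexW is not produced.
Maltulose is absent, so PurV is inactive.
Required activator PurV is absent, so *wexY* is not transcribed.
So WexY is not produced.
With no repressor bound, *gorA* is transcribed.
So GorA is produced and active.
No repressor is bound and GorA is active, so *dovY* is transcribed.
So DovY is produced and active.
Homoserine is absent, so PexZ is active.
No repressor is bound and DovY and PexZ are active, so *purZ* is transcribed.

ON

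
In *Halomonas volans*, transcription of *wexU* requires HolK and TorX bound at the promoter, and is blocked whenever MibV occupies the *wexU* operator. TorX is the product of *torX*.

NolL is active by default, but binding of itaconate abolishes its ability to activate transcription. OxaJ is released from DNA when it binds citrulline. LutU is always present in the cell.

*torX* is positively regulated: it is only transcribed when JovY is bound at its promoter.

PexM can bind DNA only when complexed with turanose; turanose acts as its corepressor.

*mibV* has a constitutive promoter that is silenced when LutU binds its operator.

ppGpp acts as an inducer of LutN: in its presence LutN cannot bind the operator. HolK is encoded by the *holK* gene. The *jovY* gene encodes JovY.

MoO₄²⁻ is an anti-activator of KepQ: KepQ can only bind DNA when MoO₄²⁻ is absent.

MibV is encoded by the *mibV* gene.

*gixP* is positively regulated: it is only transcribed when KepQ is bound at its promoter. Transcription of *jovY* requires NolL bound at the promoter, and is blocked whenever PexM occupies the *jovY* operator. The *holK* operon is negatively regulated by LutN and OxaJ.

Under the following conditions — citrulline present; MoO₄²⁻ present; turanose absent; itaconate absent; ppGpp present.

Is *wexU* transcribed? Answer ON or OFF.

LutU is produced constitutively and is active.
With repressor LutU bound, *mibV* is not transcribed.
So MibV is not produced.
ppGpp is present, so LutN is inactive.
Citrulline is present, so OxaJ is inactive.
With no repressor bound, *holK* is transcribed.
So HolK is produced and active.
Turanose is absent, so PexM is inactive.
Itaconate is absent, so NolL is active.
No repressor is bound and NolL is active, so *jovY* is transcribed.
So JovY is produced and active.
No repressor is bound and JovY is active, so *torX* is transcribed.
So TorX is produced and active.
No repressor is bound and HolK and TorX are active, so *wexU* is transcribed.

ON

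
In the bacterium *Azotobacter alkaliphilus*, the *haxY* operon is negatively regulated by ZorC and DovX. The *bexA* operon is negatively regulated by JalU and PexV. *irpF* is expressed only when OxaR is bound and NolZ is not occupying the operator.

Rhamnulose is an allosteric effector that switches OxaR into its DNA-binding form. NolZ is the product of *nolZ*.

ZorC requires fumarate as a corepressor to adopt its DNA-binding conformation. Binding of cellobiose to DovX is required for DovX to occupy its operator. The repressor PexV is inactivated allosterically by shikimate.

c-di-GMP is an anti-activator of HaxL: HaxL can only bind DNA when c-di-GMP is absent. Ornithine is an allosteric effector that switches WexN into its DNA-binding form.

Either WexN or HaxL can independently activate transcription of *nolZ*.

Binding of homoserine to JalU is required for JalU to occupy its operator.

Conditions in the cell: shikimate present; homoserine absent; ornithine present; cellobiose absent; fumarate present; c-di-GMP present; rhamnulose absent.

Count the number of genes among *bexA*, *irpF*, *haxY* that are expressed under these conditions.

1

Homoserine is absent, so JalU is inactive.
Shikimate is present, so PexV is inactive.
With no repressor bound, *bexA* is transcribed.
→ *bexA* is ON.
Rhamnulose is absent, so OxaR is inactive.
Ornithine is present, so WexN is active.
c-di-GMP is present, so HaxL is inactive.
Activator WexN is present, so *nolZ* is transcribed.
So NolZ is produced and active.
With repressor NolZ bound, *irpF* is not transcribed.
→ *irpF* is OFF.
Fumarate is present, so ZorC is active.
Cellobiose is absent, so DovX is inactive.
With repressor ZorC bound, *haxY* is not transcribed.
→ *haxY* is OFF.
1 of the 3 genes is transcribed.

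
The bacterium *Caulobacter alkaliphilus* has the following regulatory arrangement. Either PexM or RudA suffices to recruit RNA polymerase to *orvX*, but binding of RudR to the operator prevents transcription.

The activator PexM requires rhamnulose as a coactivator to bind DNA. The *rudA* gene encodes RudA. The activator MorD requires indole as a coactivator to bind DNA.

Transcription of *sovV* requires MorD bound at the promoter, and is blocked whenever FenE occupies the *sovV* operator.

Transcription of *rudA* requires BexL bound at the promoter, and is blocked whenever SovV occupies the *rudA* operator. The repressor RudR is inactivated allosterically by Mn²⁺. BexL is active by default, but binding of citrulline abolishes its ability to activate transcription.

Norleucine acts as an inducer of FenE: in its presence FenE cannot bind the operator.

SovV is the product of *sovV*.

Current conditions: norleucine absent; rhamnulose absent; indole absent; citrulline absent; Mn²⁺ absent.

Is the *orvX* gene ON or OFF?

OFF

Rhamnulose is absent, so PexM is inactive.
Norleucine is absent, so FenE is active.
Indole is absent, so MorD is inactive.
With repressor FenE bound, *sovV* is not transcribed.
So SovV is not produced.
Citrulline is absent, so BexL is active.
No repressor is bound and BexL is active, so *rudA* is transcribed.
So RudA is produced and active.
Mn²⁺ is absent, so RudR is active.
With repressor RudR bound, *orvX* is not transcribed.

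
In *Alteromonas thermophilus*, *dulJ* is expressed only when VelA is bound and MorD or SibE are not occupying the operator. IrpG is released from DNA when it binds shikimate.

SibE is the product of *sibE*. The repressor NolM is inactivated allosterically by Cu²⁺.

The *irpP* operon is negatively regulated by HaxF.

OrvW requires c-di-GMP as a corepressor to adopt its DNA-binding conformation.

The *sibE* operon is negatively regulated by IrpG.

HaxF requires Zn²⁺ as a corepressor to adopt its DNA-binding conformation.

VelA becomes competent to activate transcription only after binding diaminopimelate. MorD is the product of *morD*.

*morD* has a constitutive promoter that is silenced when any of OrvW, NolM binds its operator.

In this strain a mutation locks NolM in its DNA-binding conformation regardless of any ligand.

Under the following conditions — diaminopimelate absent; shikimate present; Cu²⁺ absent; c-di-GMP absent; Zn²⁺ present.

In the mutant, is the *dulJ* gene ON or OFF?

OFF

Diaminopimelate is absent, so VelA is inactive.
c-di-GMP is absent, so OrvW is inactive.
NolM is constitutively active in this strain.
With repressor NolM bound, *morD* is not transcribed.
So MorD is not produced.
Shikimate is present, so IrpG is inactive.
With no repressor bound, *sibE* is transcribed.
So SibE is produced and active.
With repressor SibE bound, *dulJ* is not transcribed.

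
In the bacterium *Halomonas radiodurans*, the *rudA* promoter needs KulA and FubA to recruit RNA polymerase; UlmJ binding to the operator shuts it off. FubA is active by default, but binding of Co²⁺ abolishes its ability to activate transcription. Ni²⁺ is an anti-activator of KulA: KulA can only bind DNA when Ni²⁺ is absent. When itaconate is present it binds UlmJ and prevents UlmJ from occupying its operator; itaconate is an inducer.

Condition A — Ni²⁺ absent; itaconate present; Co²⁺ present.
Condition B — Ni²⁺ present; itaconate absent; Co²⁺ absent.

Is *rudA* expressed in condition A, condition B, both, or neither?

Condition A:
Ni²⁺ is absent, so KulA is active.
Itaconate is present, so UlmJ is inactive.
Co²⁺ is present, so FubA is inactive.
Required activator FubA is absent, so *rudA* is not transcribed.
→ *rudA* is OFF in A.
Condition B:
Ni²⁺ is present, so KulA is inactive.
Itaconate is absent, so UlmJ is active.
Co²⁺ is absent, so FubA is active.
With repressor UlmJ bound, *rudA* is not transcribed.
→ *rudA* is OFF in B.

neither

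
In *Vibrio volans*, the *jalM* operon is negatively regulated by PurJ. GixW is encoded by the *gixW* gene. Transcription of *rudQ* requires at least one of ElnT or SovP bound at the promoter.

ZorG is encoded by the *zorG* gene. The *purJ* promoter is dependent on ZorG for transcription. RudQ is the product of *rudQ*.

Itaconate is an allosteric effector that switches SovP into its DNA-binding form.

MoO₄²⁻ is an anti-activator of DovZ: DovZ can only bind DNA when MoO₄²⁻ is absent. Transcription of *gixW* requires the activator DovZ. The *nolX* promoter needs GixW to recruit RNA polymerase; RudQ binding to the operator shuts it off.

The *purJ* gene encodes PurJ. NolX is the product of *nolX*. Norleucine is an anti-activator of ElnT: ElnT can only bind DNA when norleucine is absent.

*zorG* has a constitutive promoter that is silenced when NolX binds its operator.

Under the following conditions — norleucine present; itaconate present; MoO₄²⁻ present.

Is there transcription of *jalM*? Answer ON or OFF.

OFF

Norleucine is present, so ElnT is inactive.
Itaconate is present, so SovP is active.
Activator SovP is present, so *rudQ* is transcribed.
So RudQ is produced and active.
MoO₄²⁻ is present, so DovZ is inactive.
Required activator DovZ is absent, so *gixW* is not transcribed.
So GixW is not produced.
With repressor RudQ bound, *nolX* is not transcribed.
So NolX is not produced.
With no repressor bound, *zorG* is transcribed.
So ZorG is produced and active.
No repressor is bound and ZorG is active, so *purJ* is transcribed.
So PurJ is produced and active.
With repressor PurJ bound, *jalM* is not transcribed.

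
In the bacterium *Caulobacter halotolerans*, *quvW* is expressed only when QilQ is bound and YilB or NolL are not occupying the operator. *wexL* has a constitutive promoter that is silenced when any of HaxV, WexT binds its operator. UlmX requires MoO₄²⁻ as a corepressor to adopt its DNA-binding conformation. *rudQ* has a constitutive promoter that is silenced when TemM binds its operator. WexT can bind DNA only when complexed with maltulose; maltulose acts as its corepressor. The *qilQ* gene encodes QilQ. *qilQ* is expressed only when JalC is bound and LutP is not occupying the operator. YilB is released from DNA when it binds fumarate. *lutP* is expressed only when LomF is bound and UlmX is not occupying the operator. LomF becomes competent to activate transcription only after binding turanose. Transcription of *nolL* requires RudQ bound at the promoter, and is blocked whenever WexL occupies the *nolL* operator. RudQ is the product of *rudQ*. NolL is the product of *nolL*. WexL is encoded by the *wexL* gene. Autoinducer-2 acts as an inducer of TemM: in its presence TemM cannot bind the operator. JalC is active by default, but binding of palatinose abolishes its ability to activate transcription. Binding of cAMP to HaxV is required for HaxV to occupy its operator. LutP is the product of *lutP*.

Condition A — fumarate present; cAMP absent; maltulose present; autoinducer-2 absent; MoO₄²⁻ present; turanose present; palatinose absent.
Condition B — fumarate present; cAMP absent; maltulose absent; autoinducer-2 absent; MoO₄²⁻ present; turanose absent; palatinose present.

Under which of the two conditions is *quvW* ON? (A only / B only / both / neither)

A only

Condition A:
Fumarate is present, so YilB is inactive.
cAMP is absent, so HaxV is inactive.
Maltulose is present, so WexT is active.
With repressor WexT bound, *wexL* is not transcribed.
So WexL is not produced.
Autoinducer-2 is absent, so TemM is active.
With repressor TemM bound, *rudQ* is not transcribed.
So RudQ is not produced.
Required activator RudQ is absent, so *nolL* is not transcribed.
So NolL is not produced.
MoO₄²⁻ is present, so UlmX is active.
Turanose is present, so LomF is active.
With repressor UlmX bound, *lutP* is not transcribed.
So LutP is not produced.
Palatinose is absent, so JalC is active.
No repressor is bound and JalC is active, so *qilQ* is transcribed.
So QilQ is produced and active.
No repressor is bound and QilQ is active, so *quvW* is transcribed.
→ *quvW* is ON in A.
Condition B:
Fumarate is present, so YilB is inactive.
cAMP is absent, so HaxV is inactive.
Maltulose is absent, so WexT is inactive.
With no repressor bound, *wexL* is transcribed.
So WexL is produced and active.
Autoinducer-2 is absent, so TemM is active.
With repressor TemM bound, *rudQ* is not transcribed.
So RudQ is not produced.
With repressor WexL bound, *nolL* is not transcribed.
So NolL is not produced.
MoO₄²⁻ is present, so UlmX is active.
Turanose is absent, so LomF is inactive.
With repressor UlmX bound, *lutP* is not transcribed.
So LutP is not produced.
Palatinose is present, so JalC is inactive.
Required activator JalC is absent, so *qilQ* is not transcribed.
So QilQ is not produced.
Required activator QilQ is absent, so *quvW* is not transcribed.
→ *quvW* is OFF in B.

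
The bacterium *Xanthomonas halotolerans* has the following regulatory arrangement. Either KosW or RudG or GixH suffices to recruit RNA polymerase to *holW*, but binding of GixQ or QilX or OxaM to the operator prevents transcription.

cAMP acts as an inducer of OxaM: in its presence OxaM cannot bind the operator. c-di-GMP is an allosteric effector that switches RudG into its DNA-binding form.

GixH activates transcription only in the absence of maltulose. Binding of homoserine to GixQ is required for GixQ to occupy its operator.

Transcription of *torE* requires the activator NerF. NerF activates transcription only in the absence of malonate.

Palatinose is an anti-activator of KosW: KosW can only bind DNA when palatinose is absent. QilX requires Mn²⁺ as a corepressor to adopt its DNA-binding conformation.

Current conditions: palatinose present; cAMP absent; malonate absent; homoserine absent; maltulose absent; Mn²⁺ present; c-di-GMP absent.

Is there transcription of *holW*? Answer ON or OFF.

OFF

Homoserine is absent, so GixQ is inactive.
Palatinose is present, so KosW is inactive.
c-di-GMP is absent, so RudG is inactive.
Maltulose is absent, so GixH is active.
Mn²⁺ is present, so QilX is active.
cAMP is absent, so OxaM is active.
With repressor QilX bound, *holW* is not transcribed.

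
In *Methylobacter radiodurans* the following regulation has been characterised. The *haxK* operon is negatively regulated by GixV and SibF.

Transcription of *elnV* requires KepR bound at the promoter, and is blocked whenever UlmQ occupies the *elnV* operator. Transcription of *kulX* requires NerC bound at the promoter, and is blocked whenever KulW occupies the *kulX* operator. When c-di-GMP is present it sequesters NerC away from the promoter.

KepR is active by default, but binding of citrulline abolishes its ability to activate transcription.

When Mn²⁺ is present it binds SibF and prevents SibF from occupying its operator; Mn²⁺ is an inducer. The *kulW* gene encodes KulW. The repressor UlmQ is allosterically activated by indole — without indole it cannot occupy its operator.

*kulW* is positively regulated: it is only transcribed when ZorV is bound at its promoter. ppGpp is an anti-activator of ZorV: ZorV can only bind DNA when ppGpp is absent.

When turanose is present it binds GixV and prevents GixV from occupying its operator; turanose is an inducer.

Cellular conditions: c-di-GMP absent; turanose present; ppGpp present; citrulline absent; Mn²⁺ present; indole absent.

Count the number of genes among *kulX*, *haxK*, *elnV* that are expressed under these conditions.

c-di-GMP is absent, so NerC is active.
ppGpp is present, so ZorV is inactive.
Required activator ZorV is absent, so *kulW* is not transcribed.
So KulW is not produced.
No repressor is bound and NerC is active, so *kulX* is transcribed.
→ *kulX* is ON.
Turanose is present, so GixV is inactive.
Mn²⁺ is present, so SibF is inactive.
With no repressor bound, *haxK* is transcribed.
→ *haxK* is ON.
Citrulline is absent, so KepR is active.
Indole is absent, so UlmQ is inactive.
No repressor is bound and KepR is active, so *elnV* is transcribed.
→ *elnV* is ON.
3 of the 3 genes are transcribed.

3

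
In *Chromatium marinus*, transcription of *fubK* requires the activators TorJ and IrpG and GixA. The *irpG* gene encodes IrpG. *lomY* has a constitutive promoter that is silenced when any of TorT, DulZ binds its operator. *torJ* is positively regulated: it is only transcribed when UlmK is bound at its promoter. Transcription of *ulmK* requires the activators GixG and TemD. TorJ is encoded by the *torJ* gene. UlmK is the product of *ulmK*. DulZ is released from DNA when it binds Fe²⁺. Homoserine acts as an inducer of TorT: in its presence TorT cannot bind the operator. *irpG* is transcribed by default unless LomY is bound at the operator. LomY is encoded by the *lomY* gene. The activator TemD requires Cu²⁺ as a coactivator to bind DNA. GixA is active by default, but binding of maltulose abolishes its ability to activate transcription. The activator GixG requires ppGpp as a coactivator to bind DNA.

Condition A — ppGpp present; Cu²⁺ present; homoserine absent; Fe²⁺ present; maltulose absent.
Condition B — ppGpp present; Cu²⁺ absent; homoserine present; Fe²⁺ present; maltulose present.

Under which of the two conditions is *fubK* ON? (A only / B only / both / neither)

A only

Condition A:
ppGpp is present, so GixG is active.
Cu²⁺ is present, so TemD is active.
No repressor is bound and GixG and TemD are active, so *ulmK* is transcribed.
So UlmK is produced and active.
No repressor is bound and UlmK is active, so *torJ* is transcribed.
So TorJ is produced and active.
Homoserine is absent, so TorT is active.
Fe²⁺ is present, so DulZ is inactive.
With repressor TorT bound, *lomY* is not transcribed.
So LomY is not produced.
With no repressor bound, *irpG* is transcribed.
So IrpG is produced and active.
Maltulose is absent, so GixA is active.
No repressor is bound and TorJ and IrpG and GixA are active, so *fubK* is transcribed.
→ *fubK* is ON in A.
Condition B:
ppGpp is present, so GixG is active.
Cu²⁺ is absent, so TemD is inactive.
Required activator TemD is absent, so *ulmK* is not transcribed.
So UlmK is not produced.
Required activator UlmK is absent, so *torJ* is not transcribed.
So TorJ is not produced.
Homoserine is present, so TorT is inactive.
Fe²⁺ is present, so DulZ is inactive.
With no repressor bound, *lomY* is transcribed.
So LomY is produced and active.
With repressor LomY bound, *irpG* is not transcribed.
So IrpG is not produced.
Maltulose is present, so GixA is inactive.
Required activator TorJ is absent, so *fubK* is not transcribed.
→ *fubK* is OFF in B.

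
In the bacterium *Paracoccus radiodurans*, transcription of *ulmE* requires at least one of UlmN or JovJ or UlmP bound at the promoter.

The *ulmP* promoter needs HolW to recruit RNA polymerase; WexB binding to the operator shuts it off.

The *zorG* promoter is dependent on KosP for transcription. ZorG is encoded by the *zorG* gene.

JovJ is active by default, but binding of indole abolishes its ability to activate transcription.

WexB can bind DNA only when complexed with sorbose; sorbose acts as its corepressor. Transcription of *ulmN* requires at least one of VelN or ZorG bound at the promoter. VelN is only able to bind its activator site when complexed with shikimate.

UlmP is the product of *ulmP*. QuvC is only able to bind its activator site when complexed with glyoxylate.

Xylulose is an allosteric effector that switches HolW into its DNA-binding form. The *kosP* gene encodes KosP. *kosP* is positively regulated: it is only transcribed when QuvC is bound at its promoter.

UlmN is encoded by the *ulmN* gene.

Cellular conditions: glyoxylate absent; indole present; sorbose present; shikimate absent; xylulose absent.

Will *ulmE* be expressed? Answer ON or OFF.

Shikimate is absent, so VelN is inactive.
Glyoxylate is absent, so QuvC is inactive.
Required activator QuvC is absent, so *kosP* is not transcribed.
So KosP is not produced.
Required activator KosP is absent, so *zorG* is not transcribed.
So ZorG is not produced.
No activator is available at the *ulmN* promoter, so *ulmN* is not transcribed.
So UlmN is not produced.
Indole is present, so JovJ is inactive.
Xylulose is absent, so HolW is inactive.
Sorbose is present, so WexB is active.
With repressor WexB bound, *ulmP* is not transcribed.
So UlmP is not produced.
No activator is available at the *ulmE* promoter, so *ulmE* is not transcribed.

OFF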